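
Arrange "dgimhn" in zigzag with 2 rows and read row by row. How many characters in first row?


Zigzag "dgimhn" into 2 rows:
Placing characters:
  'd' => row 0
  'g' => row 1
  'i' => row 0
  'm' => row 1
  'h' => row 0
  'n' => row 1
Rows:
  Row 0: "dih"
  Row 1: "gmn"
First row length: 3

3


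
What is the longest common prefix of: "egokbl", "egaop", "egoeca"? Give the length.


Words: egokbl, egaop, egoeca
  Position 0: all 'e' => match
  Position 1: all 'g' => match
  Position 2: ('o', 'a', 'o') => mismatch, stop
LCP = "eg" (length 2)

2


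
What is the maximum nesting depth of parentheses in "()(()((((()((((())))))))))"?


Input: "()(()((((()((((())))))))))"
Tracking depth:
  Position 0 '(': depth becomes 1
  Position 1 ')': depth becomes 0
  Position 2 '(': depth becomes 1
  Position 3 '(': depth becomes 2
  Position 4 ')': depth becomes 1
  Position 5 '(': depth becomes 2
  Position 6 '(': depth becomes 3
  Position 7 '(': depth becomes 4
  Position 8 '(': depth becomes 5
  Position 9 '(': depth becomes 6
  Position 10 ')': depth becomes 5
  Position 11 '(': depth becomes 6
  Position 12 '(': depth becomes 7
  Position 13 '(': depth becomes 8
  Position 14 '(': depth becomes 9
  Position 15 '(': depth becomes 10
  Position 16 ')': depth becomes 9
  Position 17 ')': depth becomes 8
  Position 18 ')': depth becomes 7
  Position 19 ')': depth becomes 6
  Position 20 ')': depth becomes 5
  Position 21 ')': depth becomes 4
  Position 22 ')': depth becomes 3
  Position 23 ')': depth becomes 2
  Position 24 ')': depth becomes 1
  Position 25 ')': depth becomes 0
Maximum depth reached: 10

10


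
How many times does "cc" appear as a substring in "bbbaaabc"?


Searching for "cc" in "bbbaaabc"
Scanning each position:
  Position 0: "bb" => no
  Position 1: "bb" => no
  Position 2: "ba" => no
  Position 3: "aa" => no
  Position 4: "aa" => no
  Position 5: "ab" => no
  Position 6: "bc" => no
Total occurrences: 0

0


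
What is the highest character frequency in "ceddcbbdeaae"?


Input: ceddcbbdeaae
Character counts:
  'a': 2
  'b': 2
  'c': 2
  'd': 3
  'e': 3
Maximum frequency: 3

3


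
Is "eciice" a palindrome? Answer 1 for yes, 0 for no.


Input: eciice
Reversed: eciice
  Compare pos 0 ('e') with pos 5 ('e'): match
  Compare pos 1 ('c') with pos 4 ('c'): match
  Compare pos 2 ('i') with pos 3 ('i'): match
Result: palindrome

1


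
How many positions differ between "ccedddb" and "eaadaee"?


Comparing "ccedddb" and "eaadaee" position by position:
  Position 0: 'c' vs 'e' => DIFFER
  Position 1: 'c' vs 'a' => DIFFER
  Position 2: 'e' vs 'a' => DIFFER
  Position 3: 'd' vs 'd' => same
  Position 4: 'd' vs 'a' => DIFFER
  Position 5: 'd' vs 'e' => DIFFER
  Position 6: 'b' vs 'e' => DIFFER
Positions that differ: 6

6


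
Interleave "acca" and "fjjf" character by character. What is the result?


Interleaving "acca" and "fjjf":
  Position 0: 'a' from first, 'f' from second => "af"
  Position 1: 'c' from first, 'j' from second => "cj"
  Position 2: 'c' from first, 'j' from second => "cj"
  Position 3: 'a' from first, 'f' from second => "af"
Result: afcjcjaf

afcjcjaf


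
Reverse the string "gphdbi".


Input: gphdbi
Reading characters right to left:
  Position 5: 'i'
  Position 4: 'b'
  Position 3: 'd'
  Position 2: 'h'
  Position 1: 'p'
  Position 0: 'g'
Reversed: ibdhpg

ibdhpg


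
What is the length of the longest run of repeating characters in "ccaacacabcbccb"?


Input: "ccaacacabcbccb"
Scanning for longest run:
  Position 1 ('c'): continues run of 'c', length=2
  Position 2 ('a'): new char, reset run to 1
  Position 3 ('a'): continues run of 'a', length=2
  Position 4 ('c'): new char, reset run to 1
  Position 5 ('a'): new char, reset run to 1
  Position 6 ('c'): new char, reset run to 1
  Position 7 ('a'): new char, reset run to 1
  Position 8 ('b'): new char, reset run to 1
  Position 9 ('c'): new char, reset run to 1
  Position 10 ('b'): new char, reset run to 1
  Position 11 ('c'): new char, reset run to 1
  Position 12 ('c'): continues run of 'c', length=2
  Position 13 ('b'): new char, reset run to 1
Longest run: 'c' with length 2

2


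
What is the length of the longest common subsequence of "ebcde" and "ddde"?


LCS of "ebcde" and "ddde"
DP table:
           d    d    d    e
      0    0    0    0    0
  e   0    0    0    0    1
  b   0    0    0    0    1
  c   0    0    0    0    1
  d   0    1    1    1    1
  e   0    1    1    1    2
LCS length = dp[5][4] = 2

2


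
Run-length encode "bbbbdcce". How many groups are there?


Input: bbbbdcce
Scanning for consecutive runs:
  Group 1: 'b' x 4 (positions 0-3)
  Group 2: 'd' x 1 (positions 4-4)
  Group 3: 'c' x 2 (positions 5-6)
  Group 4: 'e' x 1 (positions 7-7)
Total groups: 4

4


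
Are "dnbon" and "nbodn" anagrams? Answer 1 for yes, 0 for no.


Strings: "dnbon", "nbodn"
Sorted first:  bdnno
Sorted second: bdnno
Sorted forms match => anagrams

1


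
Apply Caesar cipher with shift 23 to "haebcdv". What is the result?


Caesar cipher: shift "haebcdv" by 23
  'h' (pos 7) + 23 = pos 4 = 'e'
  'a' (pos 0) + 23 = pos 23 = 'x'
  'e' (pos 4) + 23 = pos 1 = 'b'
  'b' (pos 1) + 23 = pos 24 = 'y'
  'c' (pos 2) + 23 = pos 25 = 'z'
  'd' (pos 3) + 23 = pos 0 = 'a'
  'v' (pos 21) + 23 = pos 18 = 's'
Result: exbyzas

exbyzas


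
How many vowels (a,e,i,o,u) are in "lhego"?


Input: lhego
Checking each character:
  'l' at position 0: consonant
  'h' at position 1: consonant
  'e' at position 2: vowel (running total: 1)
  'g' at position 3: consonant
  'o' at position 4: vowel (running total: 2)
Total vowels: 2

2


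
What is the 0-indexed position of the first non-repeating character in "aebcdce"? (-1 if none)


Input: aebcdce
Character frequencies:
  'a': 1
  'b': 1
  'c': 2
  'd': 1
  'e': 2
Scanning left to right for freq == 1:
  Position 0 ('a'): unique! => answer = 0

0


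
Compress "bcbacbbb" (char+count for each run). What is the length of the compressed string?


Input: bcbacbbb
Runs:
  'b' x 1 => "b1"
  'c' x 1 => "c1"
  'b' x 1 => "b1"
  'a' x 1 => "a1"
  'c' x 1 => "c1"
  'b' x 3 => "b3"
Compressed: "b1c1b1a1c1b3"
Compressed length: 12

12


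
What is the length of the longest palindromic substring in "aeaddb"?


Input: "aeaddb"
Checking substrings for palindromes:
  [0:3] "aea" (len 3) => palindrome
  [3:5] "dd" (len 2) => palindrome
Longest palindromic substring: "aea" with length 3

3


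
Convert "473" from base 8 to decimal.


Input: "473" in base 8
Positional expansion:
  Digit '4' (value 4) x 8^2 = 256
  Digit '7' (value 7) x 8^1 = 56
  Digit '3' (value 3) x 8^0 = 3
Sum = 315

315


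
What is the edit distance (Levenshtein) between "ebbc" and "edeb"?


Computing edit distance: "ebbc" -> "edeb"
DP table:
           e    d    e    b
      0    1    2    3    4
  e   1    0    1    2    3
  b   2    1    1    2    2
  b   3    2    2    2    2
  c   4    3    3    3    3
Edit distance = dp[4][4] = 3

3


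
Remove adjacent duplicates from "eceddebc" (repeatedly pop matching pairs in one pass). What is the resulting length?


Input: eceddebc
Stack-based adjacent duplicate removal:
  Read 'e': push. Stack: e
  Read 'c': push. Stack: ec
  Read 'e': push. Stack: ece
  Read 'd': push. Stack: eced
  Read 'd': matches stack top 'd' => pop. Stack: ece
  Read 'e': matches stack top 'e' => pop. Stack: ec
  Read 'b': push. Stack: ecb
  Read 'c': push. Stack: ecbc
Final stack: "ecbc" (length 4)

4


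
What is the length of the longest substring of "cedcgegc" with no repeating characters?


Input: "cedcgegc"
Sliding window (track last position of each char):
  Position 0 ('c'): window [0,0] length 1 -- new best
  Position 1 ('e'): window [0,1] length 2 -- new best
  Position 2 ('d'): window [0,2] length 3 -- new best
  Position 3 ('c'): repeat (last at 0), move window start to 1
  Position 3 ('c'): window [1,3] length 3
  Position 4 ('g'): window [1,4] length 4 -- new best
  Position 5 ('e'): repeat (last at 1), move window start to 2
  Position 5 ('e'): window [2,5] length 4
  Position 6 ('g'): repeat (last at 4), move window start to 5
  Position 6 ('g'): window [5,6] length 2
  Position 7 ('c'): window [5,7] length 3
Longest substring with no repeats: "edcg" with length 4

4


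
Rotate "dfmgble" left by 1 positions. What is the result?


Input: "dfmgble", rotate left by 1
First 1 characters: "d"
Remaining characters: "fmgble"
Concatenate remaining + first: "fmgble" + "d" = "fmgbled"

fmgbled


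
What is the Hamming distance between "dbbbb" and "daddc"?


Comparing "dbbbb" and "daddc" position by position:
  Position 0: 'd' vs 'd' => same
  Position 1: 'b' vs 'a' => differ
  Position 2: 'b' vs 'd' => differ
  Position 3: 'b' vs 'd' => differ
  Position 4: 'b' vs 'c' => differ
Total differences (Hamming distance): 4

4


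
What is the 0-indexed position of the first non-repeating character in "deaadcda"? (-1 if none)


Input: deaadcda
Character frequencies:
  'a': 3
  'c': 1
  'd': 3
  'e': 1
Scanning left to right for freq == 1:
  Position 0 ('d'): freq=3, skip
  Position 1 ('e'): unique! => answer = 1

1


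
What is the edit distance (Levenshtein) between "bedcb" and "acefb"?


Computing edit distance: "bedcb" -> "acefb"
DP table:
           a    c    e    f    b
      0    1    2    3    4    5
  b   1    1    2    3    4    4
  e   2    2    2    2    3    4
  d   3    3    3    3    3    4
  c   4    4    3    4    4    4
  b   5    5    4    4    5    4
Edit distance = dp[5][5] = 4

4


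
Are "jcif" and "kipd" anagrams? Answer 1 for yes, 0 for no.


Strings: "jcif", "kipd"
Sorted first:  cfij
Sorted second: dikp
Differ at position 0: 'c' vs 'd' => not anagrams

0


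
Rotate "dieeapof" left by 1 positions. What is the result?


Input: "dieeapof", rotate left by 1
First 1 characters: "d"
Remaining characters: "ieeapof"
Concatenate remaining + first: "ieeapof" + "d" = "ieeapofd"

ieeapofd


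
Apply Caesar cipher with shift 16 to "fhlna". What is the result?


Caesar cipher: shift "fhlna" by 16
  'f' (pos 5) + 16 = pos 21 = 'v'
  'h' (pos 7) + 16 = pos 23 = 'x'
  'l' (pos 11) + 16 = pos 1 = 'b'
  'n' (pos 13) + 16 = pos 3 = 'd'
  'a' (pos 0) + 16 = pos 16 = 'q'
Result: vxbdq

vxbdq


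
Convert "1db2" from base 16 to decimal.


Input: "1db2" in base 16
Positional expansion:
  Digit '1' (value 1) x 16^3 = 4096
  Digit 'd' (value 13) x 16^2 = 3328
  Digit 'b' (value 11) x 16^1 = 176
  Digit '2' (value 2) x 16^0 = 2
Sum = 7602

7602


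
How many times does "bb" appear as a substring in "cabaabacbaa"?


Searching for "bb" in "cabaabacbaa"
Scanning each position:
  Position 0: "ca" => no
  Position 1: "ab" => no
  Position 2: "ba" => no
  Position 3: "aa" => no
  Position 4: "ab" => no
  Position 5: "ba" => no
  Position 6: "ac" => no
  Position 7: "cb" => no
  Position 8: "ba" => no
  Position 9: "aa" => no
Total occurrences: 0

0


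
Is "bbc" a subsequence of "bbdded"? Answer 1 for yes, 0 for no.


Check if "bbc" is a subsequence of "bbdded"
Greedy scan:
  Position 0 ('b'): matches sub[0] = 'b'
  Position 1 ('b'): matches sub[1] = 'b'
  Position 2 ('d'): no match needed
  Position 3 ('d'): no match needed
  Position 4 ('e'): no match needed
  Position 5 ('d'): no match needed
Only matched 2/3 characters => not a subsequence

0


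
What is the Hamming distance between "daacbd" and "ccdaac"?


Comparing "daacbd" and "ccdaac" position by position:
  Position 0: 'd' vs 'c' => differ
  Position 1: 'a' vs 'c' => differ
  Position 2: 'a' vs 'd' => differ
  Position 3: 'c' vs 'a' => differ
  Position 4: 'b' vs 'a' => differ
  Position 5: 'd' vs 'c' => differ
Total differences (Hamming distance): 6

6


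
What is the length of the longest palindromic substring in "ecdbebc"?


Input: "ecdbebc"
Checking substrings for palindromes:
  [3:6] "beb" (len 3) => palindrome
Longest palindromic substring: "beb" with length 3

3


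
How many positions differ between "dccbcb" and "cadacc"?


Comparing "dccbcb" and "cadacc" position by position:
  Position 0: 'd' vs 'c' => DIFFER
  Position 1: 'c' vs 'a' => DIFFER
  Position 2: 'c' vs 'd' => DIFFER
  Position 3: 'b' vs 'a' => DIFFER
  Position 4: 'c' vs 'c' => same
  Position 5: 'b' vs 'c' => DIFFER
Positions that differ: 5

5


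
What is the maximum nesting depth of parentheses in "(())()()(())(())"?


Input: "(())()()(())(())"
Tracking depth:
  Position 0 '(': depth becomes 1
  Position 1 '(': depth becomes 2
  Position 2 ')': depth becomes 1
  Position 3 ')': depth becomes 0
  Position 4 '(': depth becomes 1
  Position 5 ')': depth becomes 0
  Position 6 '(': depth becomes 1
  Position 7 ')': depth becomes 0
  Position 8 '(': depth becomes 1
  Position 9 '(': depth becomes 2
  Position 10 ')': depth becomes 1
  Position 11 ')': depth becomes 0
  Position 12 '(': depth becomes 1
  Position 13 '(': depth becomes 2
  Position 14 ')': depth becomes 1
  Position 15 ')': depth becomes 0
Maximum depth reached: 2

2


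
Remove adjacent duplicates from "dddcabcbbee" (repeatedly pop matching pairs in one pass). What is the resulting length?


Input: dddcabcbbee
Stack-based adjacent duplicate removal:
  Read 'd': push. Stack: d
  Read 'd': matches stack top 'd' => pop. Stack: (empty)
  Read 'd': push. Stack: d
  Read 'c': push. Stack: dc
  Read 'a': push. Stack: dca
  Read 'b': push. Stack: dcab
  Read 'c': push. Stack: dcabc
  Read 'b': push. Stack: dcabcb
  Read 'b': matches stack top 'b' => pop. Stack: dcabc
  Read 'e': push. Stack: dcabce
  Read 'e': matches stack top 'e' => pop. Stack: dcabc
Final stack: "dcabc" (length 5)

5


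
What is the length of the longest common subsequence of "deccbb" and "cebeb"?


LCS of "deccbb" and "cebeb"
DP table:
           c    e    b    e    b
      0    0    0    0    0    0
  d   0    0    0    0    0    0
  e   0    0    1    1    1    1
  c   0    1    1    1    1    1
  c   0    1    1    1    1    1
  b   0    1    1    2    2    2
  b   0    1    1    2    2    3
LCS length = dp[6][5] = 3

3


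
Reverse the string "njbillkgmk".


Input: njbillkgmk
Reading characters right to left:
  Position 9: 'k'
  Position 8: 'm'
  Position 7: 'g'
  Position 6: 'k'
  Position 5: 'l'
  Position 4: 'l'
  Position 3: 'i'
  Position 2: 'b'
  Position 1: 'j'
  Position 0: 'n'
Reversed: kmgkllibjn

kmgkllibjn


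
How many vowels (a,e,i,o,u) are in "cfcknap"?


Input: cfcknap
Checking each character:
  'c' at position 0: consonant
  'f' at position 1: consonant
  'c' at position 2: consonant
  'k' at position 3: consonant
  'n' at position 4: consonant
  'a' at position 5: vowel (running total: 1)
  'p' at position 6: consonant
Total vowels: 1

1


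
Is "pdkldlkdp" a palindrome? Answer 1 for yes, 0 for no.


Input: pdkldlkdp
Reversed: pdkldlkdp
  Compare pos 0 ('p') with pos 8 ('p'): match
  Compare pos 1 ('d') with pos 7 ('d'): match
  Compare pos 2 ('k') with pos 6 ('k'): match
  Compare pos 3 ('l') with pos 5 ('l'): match
Result: palindrome

1


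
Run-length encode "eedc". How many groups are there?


Input: eedc
Scanning for consecutive runs:
  Group 1: 'e' x 2 (positions 0-1)
  Group 2: 'd' x 1 (positions 2-2)
  Group 3: 'c' x 1 (positions 3-3)
Total groups: 3

3


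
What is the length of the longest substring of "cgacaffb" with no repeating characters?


Input: "cgacaffb"
Sliding window (track last position of each char):
  Position 0 ('c'): window [0,0] length 1 -- new best
  Position 1 ('g'): window [0,1] length 2 -- new best
  Position 2 ('a'): window [0,2] length 3 -- new best
  Position 3 ('c'): repeat (last at 0), move window start to 1
  Position 3 ('c'): window [1,3] length 3
  Position 4 ('a'): repeat (last at 2), move window start to 3
  Position 4 ('a'): window [3,4] length 2
  Position 5 ('f'): window [3,5] length 3
  Position 6 ('f'): repeat (last at 5), move window start to 6
  Position 6 ('f'): window [6,6] length 1
  Position 7 ('b'): window [6,7] length 2
Longest substring with no repeats: "cga" with length 3

3


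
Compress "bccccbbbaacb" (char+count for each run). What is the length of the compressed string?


Input: bccccbbbaacb
Runs:
  'b' x 1 => "b1"
  'c' x 4 => "c4"
  'b' x 3 => "b3"
  'a' x 2 => "a2"
  'c' x 1 => "c1"
  'b' x 1 => "b1"
Compressed: "b1c4b3a2c1b1"
Compressed length: 12

12


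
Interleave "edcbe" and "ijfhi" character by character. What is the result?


Interleaving "edcbe" and "ijfhi":
  Position 0: 'e' from first, 'i' from second => "ei"
  Position 1: 'd' from first, 'j' from second => "dj"
  Position 2: 'c' from first, 'f' from second => "cf"
  Position 3: 'b' from first, 'h' from second => "bh"
  Position 4: 'e' from first, 'i' from second => "ei"
Result: eidjcfbhei

eidjcfbhei


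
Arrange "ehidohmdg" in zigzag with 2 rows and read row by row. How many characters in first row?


Zigzag "ehidohmdg" into 2 rows:
Placing characters:
  'e' => row 0
  'h' => row 1
  'i' => row 0
  'd' => row 1
  'o' => row 0
  'h' => row 1
  'm' => row 0
  'd' => row 1
  'g' => row 0
Rows:
  Row 0: "eiomg"
  Row 1: "hdhd"
First row length: 5

5


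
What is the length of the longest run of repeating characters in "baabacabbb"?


Input: "baabacabbb"
Scanning for longest run:
  Position 1 ('a'): new char, reset run to 1
  Position 2 ('a'): continues run of 'a', length=2
  Position 3 ('b'): new char, reset run to 1
  Position 4 ('a'): new char, reset run to 1
  Position 5 ('c'): new char, reset run to 1
  Position 6 ('a'): new char, reset run to 1
  Position 7 ('b'): new char, reset run to 1
  Position 8 ('b'): continues run of 'b', length=2
  Position 9 ('b'): continues run of 'b', length=3
Longest run: 'b' with length 3

3


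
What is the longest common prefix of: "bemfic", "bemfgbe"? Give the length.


Words: bemfic, bemfgbe
  Position 0: all 'b' => match
  Position 1: all 'e' => match
  Position 2: all 'm' => match
  Position 3: all 'f' => match
  Position 4: ('i', 'g') => mismatch, stop
LCP = "bemf" (length 4)

4


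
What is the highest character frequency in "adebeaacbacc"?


Input: adebeaacbacc
Character counts:
  'a': 4
  'b': 2
  'c': 3
  'd': 1
  'e': 2
Maximum frequency: 4

4


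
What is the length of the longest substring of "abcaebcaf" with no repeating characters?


Input: "abcaebcaf"
Sliding window (track last position of each char):
  Position 0 ('a'): window [0,0] length 1 -- new best
  Position 1 ('b'): window [0,1] length 2 -- new best
  Position 2 ('c'): window [0,2] length 3 -- new best
  Position 3 ('a'): repeat (last at 0), move window start to 1
  Position 3 ('a'): window [1,3] length 3
  Position 4 ('e'): window [1,4] length 4 -- new best
  Position 5 ('b'): repeat (last at 1), move window start to 2
  Position 5 ('b'): window [2,5] length 4
  Position 6 ('c'): repeat (last at 2), move window start to 3
  Position 6 ('c'): window [3,6] length 4
  Position 7 ('a'): repeat (last at 3), move window start to 4
  Position 7 ('a'): window [4,7] length 4
  Position 8 ('f'): window [4,8] length 5 -- new best
Longest substring with no repeats: "ebcaf" with length 5

5


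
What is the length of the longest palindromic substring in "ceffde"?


Input: "ceffde"
Checking substrings for palindromes:
  [2:4] "ff" (len 2) => palindrome
Longest palindromic substring: "ff" with length 2

2


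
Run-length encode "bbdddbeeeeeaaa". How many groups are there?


Input: bbdddbeeeeeaaa
Scanning for consecutive runs:
  Group 1: 'b' x 2 (positions 0-1)
  Group 2: 'd' x 3 (positions 2-4)
  Group 3: 'b' x 1 (positions 5-5)
  Group 4: 'e' x 5 (positions 6-10)
  Group 5: 'a' x 3 (positions 11-13)
Total groups: 5

5


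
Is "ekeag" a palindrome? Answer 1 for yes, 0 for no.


Input: ekeag
Reversed: gaeke
  Compare pos 0 ('e') with pos 4 ('g'): MISMATCH
  Compare pos 1 ('k') with pos 3 ('a'): MISMATCH
Result: not a palindrome

0


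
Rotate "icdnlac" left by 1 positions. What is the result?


Input: "icdnlac", rotate left by 1
First 1 characters: "i"
Remaining characters: "cdnlac"
Concatenate remaining + first: "cdnlac" + "i" = "cdnlaci"

cdnlaci


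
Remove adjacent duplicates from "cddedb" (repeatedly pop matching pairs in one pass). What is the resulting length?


Input: cddedb
Stack-based adjacent duplicate removal:
  Read 'c': push. Stack: c
  Read 'd': push. Stack: cd
  Read 'd': matches stack top 'd' => pop. Stack: c
  Read 'e': push. Stack: ce
  Read 'd': push. Stack: ced
  Read 'b': push. Stack: cedb
Final stack: "cedb" (length 4)

4


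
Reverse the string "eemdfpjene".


Input: eemdfpjene
Reading characters right to left:
  Position 9: 'e'
  Position 8: 'n'
  Position 7: 'e'
  Position 6: 'j'
  Position 5: 'p'
  Position 4: 'f'
  Position 3: 'd'
  Position 2: 'm'
  Position 1: 'e'
  Position 0: 'e'
Reversed: enejpfdmee

enejpfdmee


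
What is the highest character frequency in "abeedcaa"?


Input: abeedcaa
Character counts:
  'a': 3
  'b': 1
  'c': 1
  'd': 1
  'e': 2
Maximum frequency: 3

3


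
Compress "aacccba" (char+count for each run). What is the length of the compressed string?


Input: aacccba
Runs:
  'a' x 2 => "a2"
  'c' x 3 => "c3"
  'b' x 1 => "b1"
  'a' x 1 => "a1"
Compressed: "a2c3b1a1"
Compressed length: 8

8


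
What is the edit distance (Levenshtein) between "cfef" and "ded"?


Computing edit distance: "cfef" -> "ded"
DP table:
           d    e    d
      0    1    2    3
  c   1    1    2    3
  f   2    2    2    3
  e   3    3    2    3
  f   4    4    3    3
Edit distance = dp[4][3] = 3

3


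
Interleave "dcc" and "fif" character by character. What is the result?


Interleaving "dcc" and "fif":
  Position 0: 'd' from first, 'f' from second => "df"
  Position 1: 'c' from first, 'i' from second => "ci"
  Position 2: 'c' from first, 'f' from second => "cf"
Result: dfcicf

dfcicf


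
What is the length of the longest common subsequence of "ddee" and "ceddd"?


LCS of "ddee" and "ceddd"
DP table:
           c    e    d    d    d
      0    0    0    0    0    0
  d   0    0    0    1    1    1
  d   0    0    0    1    2    2
  e   0    0    1    1    2    2
  e   0    0    1    1    2    2
LCS length = dp[4][5] = 2

2


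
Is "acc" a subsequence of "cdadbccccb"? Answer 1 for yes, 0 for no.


Check if "acc" is a subsequence of "cdadbccccb"
Greedy scan:
  Position 0 ('c'): no match needed
  Position 1 ('d'): no match needed
  Position 2 ('a'): matches sub[0] = 'a'
  Position 3 ('d'): no match needed
  Position 4 ('b'): no match needed
  Position 5 ('c'): matches sub[1] = 'c'
  Position 6 ('c'): matches sub[2] = 'c'
  Position 7 ('c'): no match needed
  Position 8 ('c'): no match needed
  Position 9 ('b'): no match needed
All 3 characters matched => is a subsequence

1


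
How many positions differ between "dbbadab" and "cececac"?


Comparing "dbbadab" and "cececac" position by position:
  Position 0: 'd' vs 'c' => DIFFER
  Position 1: 'b' vs 'e' => DIFFER
  Position 2: 'b' vs 'c' => DIFFER
  Position 3: 'a' vs 'e' => DIFFER
  Position 4: 'd' vs 'c' => DIFFER
  Position 5: 'a' vs 'a' => same
  Position 6: 'b' vs 'c' => DIFFER
Positions that differ: 6

6


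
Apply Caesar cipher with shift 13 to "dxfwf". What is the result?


Caesar cipher: shift "dxfwf" by 13
  'd' (pos 3) + 13 = pos 16 = 'q'
  'x' (pos 23) + 13 = pos 10 = 'k'
  'f' (pos 5) + 13 = pos 18 = 's'
  'w' (pos 22) + 13 = pos 9 = 'j'
  'f' (pos 5) + 13 = pos 18 = 's'
Result: qksjs

qksjs


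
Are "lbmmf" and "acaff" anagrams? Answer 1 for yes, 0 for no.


Strings: "lbmmf", "acaff"
Sorted first:  bflmm
Sorted second: aacff
Differ at position 0: 'b' vs 'a' => not anagrams

0


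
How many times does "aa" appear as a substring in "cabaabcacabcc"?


Searching for "aa" in "cabaabcacabcc"
Scanning each position:
  Position 0: "ca" => no
  Position 1: "ab" => no
  Position 2: "ba" => no
  Position 3: "aa" => MATCH
  Position 4: "ab" => no
  Position 5: "bc" => no
  Position 6: "ca" => no
  Position 7: "ac" => no
  Position 8: "ca" => no
  Position 9: "ab" => no
  Position 10: "bc" => no
  Position 11: "cc" => no
Total occurrences: 1

1


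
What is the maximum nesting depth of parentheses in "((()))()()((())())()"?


Input: "((()))()()((())())()"
Tracking depth:
  Position 0 '(': depth becomes 1
  Position 1 '(': depth becomes 2
  Position 2 '(': depth becomes 3
  Position 3 ')': depth becomes 2
  Position 4 ')': depth becomes 1
  Position 5 ')': depth becomes 0
  Position 6 '(': depth becomes 1
  Position 7 ')': depth becomes 0
  Position 8 '(': depth becomes 1
  Position 9 ')': depth becomes 0
  Position 10 '(': depth becomes 1
  Position 11 '(': depth becomes 2
  Position 12 '(': depth becomes 3
  Position 13 ')': depth becomes 2
  Position 14 ')': depth becomes 1
  Position 15 '(': depth becomes 2
  Position 16 ')': depth becomes 1
  Position 17 ')': depth becomes 0
  Position 18 '(': depth becomes 1
  Position 19 ')': depth becomes 0
Maximum depth reached: 3

3


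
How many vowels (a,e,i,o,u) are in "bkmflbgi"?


Input: bkmflbgi
Checking each character:
  'b' at position 0: consonant
  'k' at position 1: consonant
  'm' at position 2: consonant
  'f' at position 3: consonant
  'l' at position 4: consonant
  'b' at position 5: consonant
  'g' at position 6: consonant
  'i' at position 7: vowel (running total: 1)
Total vowels: 1

1


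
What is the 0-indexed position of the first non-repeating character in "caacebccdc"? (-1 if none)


Input: caacebccdc
Character frequencies:
  'a': 2
  'b': 1
  'c': 5
  'd': 1
  'e': 1
Scanning left to right for freq == 1:
  Position 0 ('c'): freq=5, skip
  Position 1 ('a'): freq=2, skip
  Position 2 ('a'): freq=2, skip
  Position 3 ('c'): freq=5, skip
  Position 4 ('e'): unique! => answer = 4

4


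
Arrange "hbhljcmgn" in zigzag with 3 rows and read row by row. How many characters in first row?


Zigzag "hbhljcmgn" into 3 rows:
Placing characters:
  'h' => row 0
  'b' => row 1
  'h' => row 2
  'l' => row 1
  'j' => row 0
  'c' => row 1
  'm' => row 2
  'g' => row 1
  'n' => row 0
Rows:
  Row 0: "hjn"
  Row 1: "blcg"
  Row 2: "hm"
First row length: 3

3


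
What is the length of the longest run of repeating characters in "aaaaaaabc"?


Input: "aaaaaaabc"
Scanning for longest run:
  Position 1 ('a'): continues run of 'a', length=2
  Position 2 ('a'): continues run of 'a', length=3
  Position 3 ('a'): continues run of 'a', length=4
  Position 4 ('a'): continues run of 'a', length=5
  Position 5 ('a'): continues run of 'a', length=6
  Position 6 ('a'): continues run of 'a', length=7
  Position 7 ('b'): new char, reset run to 1
  Position 8 ('c'): new char, reset run to 1
Longest run: 'a' with length 7

7


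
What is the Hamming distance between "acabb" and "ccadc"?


Comparing "acabb" and "ccadc" position by position:
  Position 0: 'a' vs 'c' => differ
  Position 1: 'c' vs 'c' => same
  Position 2: 'a' vs 'a' => same
  Position 3: 'b' vs 'd' => differ
  Position 4: 'b' vs 'c' => differ
Total differences (Hamming distance): 3

3


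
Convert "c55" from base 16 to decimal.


Input: "c55" in base 16
Positional expansion:
  Digit 'c' (value 12) x 16^2 = 3072
  Digit '5' (value 5) x 16^1 = 80
  Digit '5' (value 5) x 16^0 = 5
Sum = 3157

3157


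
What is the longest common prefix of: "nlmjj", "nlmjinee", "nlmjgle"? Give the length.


Words: nlmjj, nlmjinee, nlmjgle
  Position 0: all 'n' => match
  Position 1: all 'l' => match
  Position 2: all 'm' => match
  Position 3: all 'j' => match
  Position 4: ('j', 'i', 'g') => mismatch, stop
LCP = "nlmj" (length 4)

4


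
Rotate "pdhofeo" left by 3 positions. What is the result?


Input: "pdhofeo", rotate left by 3
First 3 characters: "pdh"
Remaining characters: "ofeo"
Concatenate remaining + first: "ofeo" + "pdh" = "ofeopdh"

ofeopdh


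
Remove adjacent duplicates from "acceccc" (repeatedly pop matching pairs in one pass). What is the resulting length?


Input: acceccc
Stack-based adjacent duplicate removal:
  Read 'a': push. Stack: a
  Read 'c': push. Stack: ac
  Read 'c': matches stack top 'c' => pop. Stack: a
  Read 'e': push. Stack: ae
  Read 'c': push. Stack: aec
  Read 'c': matches stack top 'c' => pop. Stack: ae
  Read 'c': push. Stack: aec
Final stack: "aec" (length 3)

3


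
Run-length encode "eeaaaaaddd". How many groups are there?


Input: eeaaaaaddd
Scanning for consecutive runs:
  Group 1: 'e' x 2 (positions 0-1)
  Group 2: 'a' x 5 (positions 2-6)
  Group 3: 'd' x 3 (positions 7-9)
Total groups: 3

3


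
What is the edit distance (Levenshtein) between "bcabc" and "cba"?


Computing edit distance: "bcabc" -> "cba"
DP table:
           c    b    a
      0    1    2    3
  b   1    1    1    2
  c   2    1    2    2
  a   3    2    2    2
  b   4    3    2    3
  c   5    4    3    3
Edit distance = dp[5][3] = 3

3


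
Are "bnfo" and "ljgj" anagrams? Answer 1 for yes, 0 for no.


Strings: "bnfo", "ljgj"
Sorted first:  bfno
Sorted second: gjjl
Differ at position 0: 'b' vs 'g' => not anagrams

0


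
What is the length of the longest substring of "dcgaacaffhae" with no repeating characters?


Input: "dcgaacaffhae"
Sliding window (track last position of each char):
  Position 0 ('d'): window [0,0] length 1 -- new best
  Position 1 ('c'): window [0,1] length 2 -- new best
  Position 2 ('g'): window [0,2] length 3 -- new best
  Position 3 ('a'): window [0,3] length 4 -- new best
  Position 4 ('a'): repeat (last at 3), move window start to 4
  Position 4 ('a'): window [4,4] length 1
  Position 5 ('c'): window [4,5] length 2
  Position 6 ('a'): repeat (last at 4), move window start to 5
  Position 6 ('a'): window [5,6] length 2
  Position 7 ('f'): window [5,7] length 3
  Position 8 ('f'): repeat (last at 7), move window start to 8
  Position 8 ('f'): window [8,8] length 1
  Position 9 ('h'): window [8,9] length 2
  Position 10 ('a'): window [8,10] length 3
  Position 11 ('e'): window [8,11] length 4
Longest substring with no repeats: "dcga" with length 4

4


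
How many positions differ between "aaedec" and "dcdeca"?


Comparing "aaedec" and "dcdeca" position by position:
  Position 0: 'a' vs 'd' => DIFFER
  Position 1: 'a' vs 'c' => DIFFER
  Position 2: 'e' vs 'd' => DIFFER
  Position 3: 'd' vs 'e' => DIFFER
  Position 4: 'e' vs 'c' => DIFFER
  Position 5: 'c' vs 'a' => DIFFER
Positions that differ: 6

6


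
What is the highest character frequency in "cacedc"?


Input: cacedc
Character counts:
  'a': 1
  'c': 3
  'd': 1
  'e': 1
Maximum frequency: 3

3


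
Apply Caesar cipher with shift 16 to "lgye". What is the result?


Caesar cipher: shift "lgye" by 16
  'l' (pos 11) + 16 = pos 1 = 'b'
  'g' (pos 6) + 16 = pos 22 = 'w'
  'y' (pos 24) + 16 = pos 14 = 'o'
  'e' (pos 4) + 16 = pos 20 = 'u'
Result: bwou

bwou


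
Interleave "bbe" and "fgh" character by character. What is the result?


Interleaving "bbe" and "fgh":
  Position 0: 'b' from first, 'f' from second => "bf"
  Position 1: 'b' from first, 'g' from second => "bg"
  Position 2: 'e' from first, 'h' from second => "eh"
Result: bfbgeh

bfbgeh


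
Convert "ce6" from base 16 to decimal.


Input: "ce6" in base 16
Positional expansion:
  Digit 'c' (value 12) x 16^2 = 3072
  Digit 'e' (value 14) x 16^1 = 224
  Digit '6' (value 6) x 16^0 = 6
Sum = 3302

3302


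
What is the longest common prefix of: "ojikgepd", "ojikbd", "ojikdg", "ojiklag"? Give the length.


Words: ojikgepd, ojikbd, ojikdg, ojiklag
  Position 0: all 'o' => match
  Position 1: all 'j' => match
  Position 2: all 'i' => match
  Position 3: all 'k' => match
  Position 4: ('g', 'b', 'd', 'l') => mismatch, stop
LCP = "ojik" (length 4)

4


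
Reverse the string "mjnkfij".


Input: mjnkfij
Reading characters right to left:
  Position 6: 'j'
  Position 5: 'i'
  Position 4: 'f'
  Position 3: 'k'
  Position 2: 'n'
  Position 1: 'j'
  Position 0: 'm'
Reversed: jifknjm

jifknjm


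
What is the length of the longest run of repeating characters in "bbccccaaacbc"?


Input: "bbccccaaacbc"
Scanning for longest run:
  Position 1 ('b'): continues run of 'b', length=2
  Position 2 ('c'): new char, reset run to 1
  Position 3 ('c'): continues run of 'c', length=2
  Position 4 ('c'): continues run of 'c', length=3
  Position 5 ('c'): continues run of 'c', length=4
  Position 6 ('a'): new char, reset run to 1
  Position 7 ('a'): continues run of 'a', length=2
  Position 8 ('a'): continues run of 'a', length=3
  Position 9 ('c'): new char, reset run to 1
  Position 10 ('b'): new char, reset run to 1
  Position 11 ('c'): new char, reset run to 1
Longest run: 'c' with length 4

4


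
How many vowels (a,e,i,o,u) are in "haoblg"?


Input: haoblg
Checking each character:
  'h' at position 0: consonant
  'a' at position 1: vowel (running total: 1)
  'o' at position 2: vowel (running total: 2)
  'b' at position 3: consonant
  'l' at position 4: consonant
  'g' at position 5: consonant
Total vowels: 2

2


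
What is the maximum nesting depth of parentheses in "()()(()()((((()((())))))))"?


Input: "()()(()()((((()((())))))))"
Tracking depth:
  Position 0 '(': depth becomes 1
  Position 1 ')': depth becomes 0
  Position 2 '(': depth becomes 1
  Position 3 ')': depth becomes 0
  Position 4 '(': depth becomes 1
  Position 5 '(': depth becomes 2
  Position 6 ')': depth becomes 1
  Position 7 '(': depth becomes 2
  Position 8 ')': depth becomes 1
  Position 9 '(': depth becomes 2
  Position 10 '(': depth becomes 3
  Position 11 '(': depth becomes 4
  Position 12 '(': depth becomes 5
  Position 13 '(': depth becomes 6
  Position 14 ')': depth becomes 5
  Position 15 '(': depth becomes 6
  Position 16 '(': depth becomes 7
  Position 17 '(': depth becomes 8
  Position 18 ')': depth becomes 7
  Position 19 ')': depth becomes 6
  Position 20 ')': depth becomes 5
  Position 21 ')': depth becomes 4
  Position 22 ')': depth becomes 3
  Position 23 ')': depth becomes 2
  Position 24 ')': depth becomes 1
  Position 25 ')': depth becomes 0
Maximum depth reached: 8

8


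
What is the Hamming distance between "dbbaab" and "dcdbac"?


Comparing "dbbaab" and "dcdbac" position by position:
  Position 0: 'd' vs 'd' => same
  Position 1: 'b' vs 'c' => differ
  Position 2: 'b' vs 'd' => differ
  Position 3: 'a' vs 'b' => differ
  Position 4: 'a' vs 'a' => same
  Position 5: 'b' vs 'c' => differ
Total differences (Hamming distance): 4

4


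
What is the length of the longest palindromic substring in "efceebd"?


Input: "efceebd"
Checking substrings for palindromes:
  [3:5] "ee" (len 2) => palindrome
Longest palindromic substring: "ee" with length 2

2


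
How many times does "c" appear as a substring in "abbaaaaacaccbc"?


Searching for "c" in "abbaaaaacaccbc"
Scanning each position:
  Position 0: "a" => no
  Position 1: "b" => no
  Position 2: "b" => no
  Position 3: "a" => no
  Position 4: "a" => no
  Position 5: "a" => no
  Position 6: "a" => no
  Position 7: "a" => no
  Position 8: "c" => MATCH
  Position 9: "a" => no
  Position 10: "c" => MATCH
  Position 11: "c" => MATCH
  Position 12: "b" => no
  Position 13: "c" => MATCH
Total occurrences: 4

4


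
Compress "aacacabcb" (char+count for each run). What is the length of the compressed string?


Input: aacacabcb
Runs:
  'a' x 2 => "a2"
  'c' x 1 => "c1"
  'a' x 1 => "a1"
  'c' x 1 => "c1"
  'a' x 1 => "a1"
  'b' x 1 => "b1"
  'c' x 1 => "c1"
  'b' x 1 => "b1"
Compressed: "a2c1a1c1a1b1c1b1"
Compressed length: 16

16


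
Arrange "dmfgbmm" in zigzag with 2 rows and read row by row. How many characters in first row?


Zigzag "dmfgbmm" into 2 rows:
Placing characters:
  'd' => row 0
  'm' => row 1
  'f' => row 0
  'g' => row 1
  'b' => row 0
  'm' => row 1
  'm' => row 0
Rows:
  Row 0: "dfbm"
  Row 1: "mgm"
First row length: 4

4


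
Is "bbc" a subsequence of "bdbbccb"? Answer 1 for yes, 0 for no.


Check if "bbc" is a subsequence of "bdbbccb"
Greedy scan:
  Position 0 ('b'): matches sub[0] = 'b'
  Position 1 ('d'): no match needed
  Position 2 ('b'): matches sub[1] = 'b'
  Position 3 ('b'): no match needed
  Position 4 ('c'): matches sub[2] = 'c'
  Position 5 ('c'): no match needed
  Position 6 ('b'): no match needed
All 3 characters matched => is a subsequence

1


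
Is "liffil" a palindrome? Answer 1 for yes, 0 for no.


Input: liffil
Reversed: liffil
  Compare pos 0 ('l') with pos 5 ('l'): match
  Compare pos 1 ('i') with pos 4 ('i'): match
  Compare pos 2 ('f') with pos 3 ('f'): match
Result: palindrome

1


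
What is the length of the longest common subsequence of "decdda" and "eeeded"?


LCS of "decdda" and "eeeded"
DP table:
           e    e    e    d    e    d
      0    0    0    0    0    0    0
  d   0    0    0    0    1    1    1
  e   0    1    1    1    1    2    2
  c   0    1    1    1    1    2    2
  d   0    1    1    1    2    2    3
  d   0    1    1    1    2    2    3
  a   0    1    1    1    2    2    3
LCS length = dp[6][6] = 3

3


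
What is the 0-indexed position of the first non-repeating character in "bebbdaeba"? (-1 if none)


Input: bebbdaeba
Character frequencies:
  'a': 2
  'b': 4
  'd': 1
  'e': 2
Scanning left to right for freq == 1:
  Position 0 ('b'): freq=4, skip
  Position 1 ('e'): freq=2, skip
  Position 2 ('b'): freq=4, skip
  Position 3 ('b'): freq=4, skip
  Position 4 ('d'): unique! => answer = 4

4


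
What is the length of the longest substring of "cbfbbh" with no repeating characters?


Input: "cbfbbh"
Sliding window (track last position of each char):
  Position 0 ('c'): window [0,0] length 1 -- new best
  Position 1 ('b'): window [0,1] length 2 -- new best
  Position 2 ('f'): window [0,2] length 3 -- new best
  Position 3 ('b'): repeat (last at 1), move window start to 2
  Position 3 ('b'): window [2,3] length 2
  Position 4 ('b'): repeat (last at 3), move window start to 4
  Position 4 ('b'): window [4,4] length 1
  Position 5 ('h'): window [4,5] length 2
Longest substring with no repeats: "cbf" with length 3

3


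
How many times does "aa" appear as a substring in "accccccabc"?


Searching for "aa" in "accccccabc"
Scanning each position:
  Position 0: "ac" => no
  Position 1: "cc" => no
  Position 2: "cc" => no
  Position 3: "cc" => no
  Position 4: "cc" => no
  Position 5: "cc" => no
  Position 6: "ca" => no
  Position 7: "ab" => no
  Position 8: "bc" => no
Total occurrences: 0

0


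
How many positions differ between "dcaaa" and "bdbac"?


Comparing "dcaaa" and "bdbac" position by position:
  Position 0: 'd' vs 'b' => DIFFER
  Position 1: 'c' vs 'd' => DIFFER
  Position 2: 'a' vs 'b' => DIFFER
  Position 3: 'a' vs 'a' => same
  Position 4: 'a' vs 'c' => DIFFER
Positions that differ: 4

4


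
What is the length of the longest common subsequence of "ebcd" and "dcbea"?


LCS of "ebcd" and "dcbea"
DP table:
           d    c    b    e    a
      0    0    0    0    0    0
  e   0    0    0    0    1    1
  b   0    0    0    1    1    1
  c   0    0    1    1    1    1
  d   0    1    1    1    1    1
LCS length = dp[4][5] = 1

1


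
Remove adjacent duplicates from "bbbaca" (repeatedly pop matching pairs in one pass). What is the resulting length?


Input: bbbaca
Stack-based adjacent duplicate removal:
  Read 'b': push. Stack: b
  Read 'b': matches stack top 'b' => pop. Stack: (empty)
  Read 'b': push. Stack: b
  Read 'a': push. Stack: ba
  Read 'c': push. Stack: bac
  Read 'a': push. Stack: baca
Final stack: "baca" (length 4)

4


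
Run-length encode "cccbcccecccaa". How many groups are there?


Input: cccbcccecccaa
Scanning for consecutive runs:
  Group 1: 'c' x 3 (positions 0-2)
  Group 2: 'b' x 1 (positions 3-3)
  Group 3: 'c' x 3 (positions 4-6)
  Group 4: 'e' x 1 (positions 7-7)
  Group 5: 'c' x 3 (positions 8-10)
  Group 6: 'a' x 2 (positions 11-12)
Total groups: 6

6


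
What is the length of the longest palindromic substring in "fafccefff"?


Input: "fafccefff"
Checking substrings for palindromes:
  [0:3] "faf" (len 3) => palindrome
  [6:9] "fff" (len 3) => palindrome
  [3:5] "cc" (len 2) => palindrome
  [6:8] "ff" (len 2) => palindrome
  [7:9] "ff" (len 2) => palindrome
Longest palindromic substring: "faf" with length 3

3
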